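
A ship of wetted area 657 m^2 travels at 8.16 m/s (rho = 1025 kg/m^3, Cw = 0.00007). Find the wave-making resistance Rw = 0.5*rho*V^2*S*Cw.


Formula: Rw = 0.5 * rho * V^2 * S * Cw
Step 1 — V^2 = 8.16^2 = 66.5856
Step 2 — 0.5 * rho * V^2 = 0.5 * 1025 * 66.5856 = 34125.12
Step 3 — Rw = 34125.12 * 657 * 0.00007 ≈ 1569.4 N (5 s.f.)

1569.4 N


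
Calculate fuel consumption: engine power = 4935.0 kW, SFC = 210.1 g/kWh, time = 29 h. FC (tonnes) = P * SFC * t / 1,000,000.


Formula: FC (tonnes) = P * SFC * t / 1,000,000
Step 1 — P * SFC * t = 4935.0 * 210.1 * 29 = 30068461.5 g
Step 2 — FC (tonnes) = 30068461.5 / 1,000,000 ≈ 30.068 tonnes (5 s.f.)

30.068 tonnes


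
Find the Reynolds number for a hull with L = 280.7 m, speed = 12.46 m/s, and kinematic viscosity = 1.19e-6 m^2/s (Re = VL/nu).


Formula: Re = V * L / nu
Step 1 — V * L = 12.46 * 280.7 = 3497.522 m^2/s
Step 2 — Re = 3497.522 / 1.19e-6 = 2.94e+09

2.94e+09


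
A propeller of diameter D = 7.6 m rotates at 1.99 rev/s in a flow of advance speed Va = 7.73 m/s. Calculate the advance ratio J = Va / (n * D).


Formula: J = Va / (n * D)
Step 1 — n * D = 1.99 * 7.6 = 15.124
Step 2 — J = 7.73 / 15.124 ≈ 0.51111 (5 s.f.)

0.51111


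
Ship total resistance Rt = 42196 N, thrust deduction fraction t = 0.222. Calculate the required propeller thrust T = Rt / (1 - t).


Formula: T = Rt / (1 - t)
Step 1 — (1 - t) = 1 - 0.222 = 0.778
Step 2 — T = 42196 / 0.778 ≈ 54237 N (5 s.f.)

54237 N


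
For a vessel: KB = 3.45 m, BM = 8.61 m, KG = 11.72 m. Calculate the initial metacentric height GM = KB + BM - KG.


Formula: GM = KB + BM - KG
Step 1 — KM = KB + BM = 3.45 + 8.61 = 12.06 m
Step 2 — GM = KM - KG = 12.06 - 11.72 = 0.34 m

0.34 m


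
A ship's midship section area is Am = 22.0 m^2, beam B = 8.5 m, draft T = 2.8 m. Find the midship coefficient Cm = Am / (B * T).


Formula: Cm = Am / (B * T)
Step 1 — B * T = 8.5 * 2.8 = 23.8 m^2
Step 2 — Cm = 22.0 / 23.8 ≈ 0.92437 (5 s.f.)

0.92437


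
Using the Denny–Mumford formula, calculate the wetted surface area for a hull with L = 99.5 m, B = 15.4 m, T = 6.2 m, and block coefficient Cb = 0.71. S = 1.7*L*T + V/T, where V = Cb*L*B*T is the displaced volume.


Formula: S = 1.7*L*T + V/T with V = Cb*L*B*T, i.e. S = L * (1.7*T + Cb*B)
Step 1 — 1.7*T = 1.7 * 6.2 = 10.54 m
Step 2 — Cb*B = 0.71 * 15.4 = 10.934 m
Step 3 — 1.7*T + Cb*B = 10.54 + 10.934 = 21.474 m
Step 4 — S = 99.5 * 21.474 ≈ 2136.7 m^2 (5 s.f.)

2136.7 m^2


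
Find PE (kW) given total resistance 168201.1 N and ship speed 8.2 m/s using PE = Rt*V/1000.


Formula: PE = Rt * V / 1000 (kW)
Step 1 — PE (W) = 168201.1 * 8.2 = 1379249.02 W
Step 2 — PE (kW) = 1379249.02 / 1000 ≈ 1379.2 kW (5 s.f.)

1379.2 kW


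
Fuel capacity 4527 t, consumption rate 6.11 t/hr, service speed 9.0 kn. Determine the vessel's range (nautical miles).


Formula: endurance = fuel / rate; range = endurance * speed
Step 1 — endurance = 4527 / 6.11 = 740.9165 hours
Step 2 — range = 740.9165 * 9.0 ≈ 6668.2 nautical miles (5 s.f.)

6668.2 NM


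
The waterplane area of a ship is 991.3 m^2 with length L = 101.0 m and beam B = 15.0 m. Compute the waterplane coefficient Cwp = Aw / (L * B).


Formula: Cwp = Aw / (L * B)
Step 1 — L * B = 101.0 * 15.0 = 1515.0 m^2
Step 2 — Cwp = 991.3 / 1515.0 ≈ 0.65432 (5 s.f.)

0.65432


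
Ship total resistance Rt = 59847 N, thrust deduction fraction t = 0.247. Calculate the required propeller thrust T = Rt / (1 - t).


Formula: T = Rt / (1 - t)
Step 1 — (1 - t) = 1 - 0.247 = 0.753
Step 2 — T = 59847 / 0.753 ≈ 79478 N (5 s.f.)

79478 N


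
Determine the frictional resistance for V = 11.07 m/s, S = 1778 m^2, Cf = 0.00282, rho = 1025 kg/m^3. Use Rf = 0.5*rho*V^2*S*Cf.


Formula: Rf = 0.5 * rho * V^2 * S * Cf
Step 1 — V^2 = 11.07^2 = 122.5449
Step 2 — 0.5 * rho * V^2 = 0.5 * 1025 * 122.5449 = 62804.26125
Step 3 — Rf = 62804.26125 * 1778 * 0.00282 ≈ 314900 N (5 s.f.)

314900 N


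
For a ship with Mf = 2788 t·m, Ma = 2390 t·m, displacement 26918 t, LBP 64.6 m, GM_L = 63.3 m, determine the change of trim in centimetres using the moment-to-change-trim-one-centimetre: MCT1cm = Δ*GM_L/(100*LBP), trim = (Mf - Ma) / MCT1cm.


Formula: net trimming moment = Mf - Ma; MCT1cm = Δ*GM_L/(100*LBP); trim = net moment / MCT1cm
Step 1 — net trimming moment = 2788 - 2390 = 398 t·m
Step 2 — MCT1cm = 26918 * 63.3 / (100 * 64.6) = 263.7631 t·m/cm
Step 3 — trim = 398 / 263.7631 ≈ 1.5089 cm (5 s.f.)

1.5089 cm


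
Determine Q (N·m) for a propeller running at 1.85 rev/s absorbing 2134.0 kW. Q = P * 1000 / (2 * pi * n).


Formula: Q = P_W / (2 * pi * n)
Step 1 — P_W = 2134.0 kW * 1000 = 2134000.0 W
Step 2 — 2 * pi * n = 2 * pi * 1.85 = 11.623893
Step 3 — Q = 2134000.0 / 11.623893 ≈ 183590 N·m (5 s.f.)

183590 N·m


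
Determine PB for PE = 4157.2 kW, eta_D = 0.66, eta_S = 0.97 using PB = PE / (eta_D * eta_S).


Formula: PB = PE / (eta_D * eta_S)
Step 1 — combined efficiency = eta_D * eta_S = 0.66 * 0.97 = 0.6402
Step 2 — PB = 4157.2 / 0.6402 ≈ 6493.6 kW (5 s.f.)

6493.6 kW


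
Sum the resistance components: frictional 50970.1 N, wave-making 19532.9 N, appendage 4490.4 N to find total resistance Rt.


Formula: Rt = Rf + Rw + Ra
Substituting: Rt = 50970.1 + 19532.9 + 4490.4
Result: Rt = 74993.4 N

74993.4 N


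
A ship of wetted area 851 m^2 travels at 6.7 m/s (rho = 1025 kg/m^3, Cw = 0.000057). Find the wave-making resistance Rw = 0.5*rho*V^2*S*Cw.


Formula: Rw = 0.5 * rho * V^2 * S * Cw
Step 1 — V^2 = 6.7^2 = 44.89
Step 2 — 0.5 * rho * V^2 = 0.5 * 1025 * 44.89 = 23006.125
Step 3 — Rw = 23006.125 * 851 * 0.000057 ≈ 1116.0 N (5 s.f.)

1116.0 N


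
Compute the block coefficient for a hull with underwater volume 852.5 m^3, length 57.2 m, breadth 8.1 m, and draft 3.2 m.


Formula: Cb = V / (L * B * T)
Step 1 — L * B * T = 57.2 * 8.1 * 3.2 = 1482.624 m^3
Step 2 — Cb = 852.5 / 1482.624 ≈ 0.57499 (5 s.f.)

0.57499


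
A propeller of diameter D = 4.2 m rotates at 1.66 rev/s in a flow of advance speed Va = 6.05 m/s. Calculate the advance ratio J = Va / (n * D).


Formula: J = Va / (n * D)
Step 1 — n * D = 1.66 * 4.2 = 6.972
Step 2 — J = 6.05 / 6.972 ≈ 0.86776 (5 s.f.)

0.86776


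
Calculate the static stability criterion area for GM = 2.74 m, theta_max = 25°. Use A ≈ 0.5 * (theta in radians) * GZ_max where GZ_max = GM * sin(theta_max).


Formula: GZ_max = GM * sin(theta); Area = 0.5 * theta_rad * GZ_max
Step 1 — GZ_max = 2.74 * sin(25°) = 2.74 * 0.422618 = 1.157973 m
Step 2 — theta_rad = 25 * pi/180 = 0.436332 rad
Step 3 — Area = 0.5 * 0.436332 * 1.157973 ≈ 0.25263 m·rad (5 s.f.)

0.25263 m·rad


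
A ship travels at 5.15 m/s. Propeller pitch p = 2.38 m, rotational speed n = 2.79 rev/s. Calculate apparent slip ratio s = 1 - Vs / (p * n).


Formula: s = 1 - Vs / (p * n)
Step 1 — p * n = 2.38 * 2.79 = 6.6402
Step 2 — Vs / (p*n) = 5.15 / 6.6402 = 0.775579 (6 d.p.)
Step 3 — s = 1 - 0.775579 = 0.224421

0.224421


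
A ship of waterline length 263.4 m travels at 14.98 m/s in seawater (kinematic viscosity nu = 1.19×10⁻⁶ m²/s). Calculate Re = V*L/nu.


Formula: Re = V * L / nu
Step 1 — V * L = 14.98 * 263.4 = 3945.732 m^2/s
Step 2 — Re = 3945.732 / 1.19e-6 = 3.32e+09

3.32e+09


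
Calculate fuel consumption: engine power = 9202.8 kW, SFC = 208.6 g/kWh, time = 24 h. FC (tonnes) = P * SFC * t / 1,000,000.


Formula: FC (tonnes) = P * SFC * t / 1,000,000
Step 1 — P * SFC * t = 9202.8 * 208.6 * 24 = 46072897.92 g
Step 2 — FC (tonnes) = 46072897.92 / 1,000,000 ≈ 46.073 tonnes (5 s.f.)

46.073 tonnes


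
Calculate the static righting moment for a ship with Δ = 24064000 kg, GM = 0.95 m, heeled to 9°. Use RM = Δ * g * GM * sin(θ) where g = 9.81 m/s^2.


Formula: GZ = GM * sin(theta); RM = disp * g * GZ
Step 1 — GZ = 0.95 * sin(9°) = 0.95 * 0.156434 = 0.148612 m
Step 2 — RM = 24064000 * 9.81 * 0.148612 ≈ 35083000 N·m (5 s.f.)

35083000 N·m


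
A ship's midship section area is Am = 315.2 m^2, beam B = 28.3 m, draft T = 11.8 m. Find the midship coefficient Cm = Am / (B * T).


Formula: Cm = Am / (B * T)
Step 1 — B * T = 28.3 * 11.8 = 333.94 m^2
Step 2 — Cm = 315.2 / 333.94 ≈ 0.94388 (5 s.f.)

0.94388


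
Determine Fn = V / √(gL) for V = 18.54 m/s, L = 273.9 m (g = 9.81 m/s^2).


Formula: Fn = V / sqrt(g * L)
Step 1 — g * L = 9.81 * 273.9 = 2686.959
Step 2 — sqrt(g * L) = sqrt(2686.959) = 51.835885
Step 3 — Fn = 18.54 / 51.835885 ≈ 0.35767 (5 s.f.)

0.35767


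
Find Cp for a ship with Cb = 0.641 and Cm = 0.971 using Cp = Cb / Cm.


Formula: Cp = Cb / Cm
Substituting: Cp = 0.641 / 0.971
Result: Cp ≈ 0.66014 (5 s.f.)

0.66014


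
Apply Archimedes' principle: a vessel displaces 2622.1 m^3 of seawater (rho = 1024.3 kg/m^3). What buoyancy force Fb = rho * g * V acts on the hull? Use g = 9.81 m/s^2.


Formula: Fb = rho * g * V
Substituting: Fb = 1024.3 * 9.81 * 2622.1
Intermediate: 1024.3 * 9.81 = 10048.383
Result: Fb = 10048.383 * 2622.1 ≈ 26348000 N (5 s.f.)

26348000 N


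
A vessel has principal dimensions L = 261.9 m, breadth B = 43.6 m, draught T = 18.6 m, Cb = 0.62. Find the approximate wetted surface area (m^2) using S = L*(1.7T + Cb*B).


Formula: S = 1.7*L*T + V/T with V = Cb*L*B*T, i.e. S = L * (1.7*T + Cb*B)
Step 1 — 1.7*T = 1.7 * 18.6 = 31.62 m
Step 2 — Cb*B = 0.62 * 43.6 = 27.032 m
Step 3 — 1.7*T + Cb*B = 31.62 + 27.032 = 58.652 m
Step 4 — S = 261.9 * 58.652 ≈ 15361 m^2 (5 s.f.)

15361 m^2


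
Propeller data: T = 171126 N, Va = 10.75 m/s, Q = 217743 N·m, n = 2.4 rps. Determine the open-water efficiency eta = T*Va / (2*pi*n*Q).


Formula: eta = T * Va / (2 * pi * n * Q)
Step 1 — numerator = T * Va = 171126 * 10.75 = 1839604.5
Step 2 — 2 * pi * n = 2 * pi * 2.4 = 15.079645
Step 3 — denominator = 15.079645 * 217743 = 3283487.14
Step 4 — eta = 1839604.5 / 3283487.14 ≈ 0.56026 (5 s.f.)

0.56026


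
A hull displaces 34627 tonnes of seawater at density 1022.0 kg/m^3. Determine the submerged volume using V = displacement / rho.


Formula: V = mass / rho
Step 1 — convert tonnes to kg: 34627 t * 1000 = 34627000 kg
Step 2 — V = 34627000 / 1022.0 ≈ 33882 m^3 (5 s.f.)

33882 m^3


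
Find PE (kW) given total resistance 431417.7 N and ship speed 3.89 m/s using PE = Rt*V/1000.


Formula: PE = Rt * V / 1000 (kW)
Step 1 — PE (W) = 431417.7 * 3.89 = 1678214.853 W
Step 2 — PE (kW) = 1678214.853 / 1000 ≈ 1678.2 kW (5 s.f.)

1678.2 kW


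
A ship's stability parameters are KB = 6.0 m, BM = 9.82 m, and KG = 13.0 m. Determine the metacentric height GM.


Formula: GM = KB + BM - KG
Step 1 — KM = KB + BM = 6.0 + 9.82 = 15.82 m
Step 2 — GM = KM - KG = 15.82 - 13.0 = 2.82 m

2.82 m


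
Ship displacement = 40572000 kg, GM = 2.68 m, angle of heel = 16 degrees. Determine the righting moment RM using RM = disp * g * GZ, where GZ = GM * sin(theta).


Formula: GZ = GM * sin(theta); RM = disp * g * GZ
Step 1 — GZ = 2.68 * sin(16°) = 2.68 * 0.275637 = 0.738707 m
Step 2 — RM = 40572000 * 9.81 * 0.738707 ≈ 294010000 N·m (5 s.f.)

294010000 N·m


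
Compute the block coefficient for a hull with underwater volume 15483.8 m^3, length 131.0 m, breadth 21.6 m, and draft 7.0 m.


Formula: Cb = V / (L * B * T)
Step 1 — L * B * T = 131.0 * 21.6 * 7.0 = 19807.2 m^3
Step 2 — Cb = 15483.8 / 19807.2 ≈ 0.78173 (5 s.f.)

0.78173


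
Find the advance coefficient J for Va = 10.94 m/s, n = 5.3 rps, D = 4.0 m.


Formula: J = Va / (n * D)
Step 1 — n * D = 5.3 * 4.0 = 21.2
Step 2 — J = 10.94 / 21.2 ≈ 0.51604 (5 s.f.)

0.51604


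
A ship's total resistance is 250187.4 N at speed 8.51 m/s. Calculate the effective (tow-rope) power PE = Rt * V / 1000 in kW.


Formula: PE = Rt * V / 1000 (kW)
Step 1 — PE (W) = 250187.4 * 8.51 = 2129094.774 W
Step 2 — PE (kW) = 2129094.774 / 1000 ≈ 2129.1 kW (5 s.f.)

2129.1 kW


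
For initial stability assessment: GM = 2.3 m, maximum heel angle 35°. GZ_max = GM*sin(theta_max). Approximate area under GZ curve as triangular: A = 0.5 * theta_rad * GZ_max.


Formula: GZ_max = GM * sin(theta); Area = 0.5 * theta_rad * GZ_max
Step 1 — GZ_max = 2.3 * sin(35°) = 2.3 * 0.573576 = 1.319225 m
Step 2 — theta_rad = 35 * pi/180 = 0.610865 rad
Step 3 — Area = 0.5 * 0.610865 * 1.319225 ≈ 0.40293 m·rad (5 s.f.)

0.40293 m·rad


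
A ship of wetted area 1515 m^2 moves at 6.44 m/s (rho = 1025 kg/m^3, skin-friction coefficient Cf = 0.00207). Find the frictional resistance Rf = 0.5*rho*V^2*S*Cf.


Formula: Rf = 0.5 * rho * V^2 * S * Cf
Step 1 — V^2 = 6.44^2 = 41.4736
Step 2 — 0.5 * rho * V^2 = 0.5 * 1025 * 41.4736 = 21255.22
Step 3 — Rf = 21255.22 * 1515 * 0.00207 ≈ 66657 N (5 s.f.)

66657 N


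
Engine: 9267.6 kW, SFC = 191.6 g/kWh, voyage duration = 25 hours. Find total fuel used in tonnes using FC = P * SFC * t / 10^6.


Formula: FC (tonnes) = P * SFC * t / 1,000,000
Step 1 — P * SFC * t = 9267.6 * 191.6 * 25 = 44391804.0 g
Step 2 — FC (tonnes) = 44391804.0 / 1,000,000 ≈ 44.392 tonnes (5 s.f.)

44.392 tonnes


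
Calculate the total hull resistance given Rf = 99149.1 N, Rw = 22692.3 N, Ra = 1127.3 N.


Formula: Rt = Rf + Rw + Ra
Substituting: Rt = 99149.1 + 22692.3 + 1127.3
Result: Rt = 122968.7 N

122968.7 N


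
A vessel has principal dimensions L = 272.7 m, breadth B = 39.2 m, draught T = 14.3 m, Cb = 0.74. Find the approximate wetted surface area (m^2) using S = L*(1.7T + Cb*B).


Formula: S = 1.7*L*T + V/T with V = Cb*L*B*T, i.e. S = L * (1.7*T + Cb*B)
Step 1 — 1.7*T = 1.7 * 14.3 = 24.31 m
Step 2 — Cb*B = 0.74 * 39.2 = 29.008 m
Step 3 — 1.7*T + Cb*B = 24.31 + 29.008 = 53.318 m
Step 4 — S = 272.7 * 53.318 ≈ 14540 m^2 (5 s.f.)

14540 m^2


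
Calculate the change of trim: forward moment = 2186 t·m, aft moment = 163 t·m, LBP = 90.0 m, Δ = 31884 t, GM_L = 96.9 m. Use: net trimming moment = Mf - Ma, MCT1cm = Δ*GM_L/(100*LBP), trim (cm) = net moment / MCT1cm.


Formula: net trimming moment = Mf - Ma; MCT1cm = Δ*GM_L/(100*LBP); trim = net moment / MCT1cm
Step 1 — net trimming moment = 2186 - 163 = 2023 t·m
Step 2 — MCT1cm = 31884 * 96.9 / (100 * 90.0) = 343.2844 t·m/cm
Step 3 — trim = 2023 / 343.2844 ≈ 5.8931 cm (5 s.f.)

5.8931 cm


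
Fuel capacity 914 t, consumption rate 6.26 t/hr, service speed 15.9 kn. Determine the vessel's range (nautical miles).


Formula: endurance = fuel / rate; range = endurance * speed
Step 1 — endurance = 914 / 6.26 = 146.0064 hours
Step 2 — range = 146.0064 * 15.9 ≈ 2321.5 nautical miles (5 s.f.)

2321.5 NM


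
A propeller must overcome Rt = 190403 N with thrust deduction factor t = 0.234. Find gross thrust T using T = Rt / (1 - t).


Formula: T = Rt / (1 - t)
Step 1 — (1 - t) = 1 - 0.234 = 0.766
Step 2 — T = 190403 / 0.766 ≈ 248570 N (5 s.f.)

248570 N


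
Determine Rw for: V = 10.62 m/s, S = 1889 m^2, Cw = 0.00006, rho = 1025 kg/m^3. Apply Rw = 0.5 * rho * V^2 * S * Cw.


Formula: Rw = 0.5 * rho * V^2 * S * Cw
Step 1 — V^2 = 10.62^2 = 112.7844
Step 2 — 0.5 * rho * V^2 = 0.5 * 1025 * 112.7844 = 57802.005
Step 3 — Rw = 57802.005 * 1889 * 0.00006 ≈ 6551.3 N (5 s.f.)

6551.3 N


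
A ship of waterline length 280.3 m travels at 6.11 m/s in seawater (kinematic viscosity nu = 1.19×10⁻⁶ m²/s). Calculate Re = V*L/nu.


Formula: Re = V * L / nu
Step 1 — V * L = 6.11 * 280.3 = 1712.633 m^2/s
Step 2 — Re = 1712.633 / 1.19e-6 = 1.44e+09

1.44e+09


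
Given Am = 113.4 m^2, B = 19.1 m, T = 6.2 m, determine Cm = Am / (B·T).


Formula: Cm = Am / (B * T)
Step 1 — B * T = 19.1 * 6.2 = 118.42 m^2
Step 2 — Cm = 113.4 / 118.42 ≈ 0.95761 (5 s.f.)

0.95761


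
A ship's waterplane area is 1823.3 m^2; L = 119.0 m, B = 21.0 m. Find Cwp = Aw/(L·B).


Formula: Cwp = Aw / (L * B)
Step 1 — L * B = 119.0 * 21.0 = 2499.0 m^2
Step 2 — Cwp = 1823.3 / 2499.0 ≈ 0.72961 (5 s.f.)

0.72961


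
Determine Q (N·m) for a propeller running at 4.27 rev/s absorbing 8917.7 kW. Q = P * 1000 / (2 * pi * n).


Formula: Q = P_W / (2 * pi * n)
Step 1 — P_W = 8917.7 kW * 1000 = 8917700.0 W
Step 2 — 2 * pi * n = 2 * pi * 4.27 = 26.829201
Step 3 — Q = 8917700.0 / 26.829201 ≈ 332390 N·m (5 s.f.)

332390 N·m


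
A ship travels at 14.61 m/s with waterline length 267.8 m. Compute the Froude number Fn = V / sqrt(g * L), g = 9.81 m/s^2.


Formula: Fn = V / sqrt(g * L)
Step 1 — g * L = 9.81 * 267.8 = 2627.118
Step 2 — sqrt(g * L) = sqrt(2627.118) = 51.255419
Step 3 — Fn = 14.61 / 51.255419 ≈ 0.28504 (5 s.f.)

0.28504


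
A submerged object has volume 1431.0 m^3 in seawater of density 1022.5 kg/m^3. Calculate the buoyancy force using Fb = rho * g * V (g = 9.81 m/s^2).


Formula: Fb = rho * g * V
Substituting: Fb = 1022.5 * 9.81 * 1431.0
Intermediate: 1022.5 * 9.81 = 10030.725
Result: Fb = 10030.725 * 1431.0 ≈ 14354000 N (5 s.f.)

14354000 N


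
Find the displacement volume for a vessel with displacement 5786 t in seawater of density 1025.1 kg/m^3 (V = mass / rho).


Formula: V = mass / rho
Step 1 — convert tonnes to kg: 5786 t * 1000 = 5786000 kg
Step 2 — V = 5786000 / 1025.1 ≈ 5644.3 m^3 (5 s.f.)

5644.3 m^3


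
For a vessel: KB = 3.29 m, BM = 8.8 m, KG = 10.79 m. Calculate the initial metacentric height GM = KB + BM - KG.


Formula: GM = KB + BM - KG
Step 1 — KM = KB + BM = 3.29 + 8.8 = 12.09 m
Step 2 — GM = KM - KG = 12.09 - 10.79 = 1.3 m

1.3 m


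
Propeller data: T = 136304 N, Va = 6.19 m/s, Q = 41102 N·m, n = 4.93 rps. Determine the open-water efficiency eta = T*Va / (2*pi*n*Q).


Formula: eta = T * Va / (2 * pi * n * Q)
Step 1 — numerator = T * Va = 136304 * 6.19 = 843721.76
Step 2 — 2 * pi * n = 2 * pi * 4.93 = 30.976104
Step 3 — denominator = 30.976104 * 41102 = 1273179.83
Step 4 — eta = 843721.76 / 1273179.83 ≈ 0.66269 (5 s.f.)

0.66269


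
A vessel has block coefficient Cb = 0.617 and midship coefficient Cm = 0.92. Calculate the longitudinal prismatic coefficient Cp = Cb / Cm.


Formula: Cp = Cb / Cm
Substituting: Cp = 0.617 / 0.92
Result: Cp ≈ 0.67065 (5 s.f.)

0.67065


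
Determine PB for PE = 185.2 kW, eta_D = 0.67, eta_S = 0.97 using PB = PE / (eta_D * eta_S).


Formula: PB = PE / (eta_D * eta_S)
Step 1 — combined efficiency = eta_D * eta_S = 0.67 * 0.97 = 0.6499
Step 2 — PB = 185.2 / 0.6499 ≈ 284.97 kW (5 s.f.)

284.97 kW


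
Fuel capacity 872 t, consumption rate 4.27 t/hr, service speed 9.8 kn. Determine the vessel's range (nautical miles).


Formula: endurance = fuel / rate; range = endurance * speed
Step 1 — endurance = 872 / 4.27 = 204.2155 hours
Step 2 — range = 204.2155 * 9.8 ≈ 2001.3 nautical miles (5 s.f.)

2001.3 NM


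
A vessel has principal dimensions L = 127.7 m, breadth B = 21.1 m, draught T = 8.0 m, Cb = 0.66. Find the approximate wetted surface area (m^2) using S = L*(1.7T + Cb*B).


Formula: S = 1.7*L*T + V/T with V = Cb*L*B*T, i.e. S = L * (1.7*T + Cb*B)
Step 1 — 1.7*T = 1.7 * 8.0 = 13.6 m
Step 2 — Cb*B = 0.66 * 21.1 = 13.926 m
Step 3 — 1.7*T + Cb*B = 13.6 + 13.926 = 27.526 m
Step 4 — S = 127.7 * 27.526 ≈ 3515.1 m^2 (5 s.f.)

3515.1 m^2


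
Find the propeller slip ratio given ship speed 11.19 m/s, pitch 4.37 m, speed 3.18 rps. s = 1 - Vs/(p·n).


Formula: s = 1 - Vs / (p * n)
Step 1 — p * n = 4.37 * 3.18 = 13.8966
Step 2 — Vs / (p*n) = 11.19 / 13.8966 = 0.805233 (6 d.p.)
Step 3 — s = 1 - 0.805233 = 0.194767

0.194767


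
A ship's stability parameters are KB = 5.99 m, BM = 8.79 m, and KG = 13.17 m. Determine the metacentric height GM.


Formula: GM = KB + BM - KG
Step 1 — KM = KB + BM = 5.99 + 8.79 = 14.78 m
Step 2 — GM = KM - KG = 14.78 - 13.17 = 1.61 m

1.61 m


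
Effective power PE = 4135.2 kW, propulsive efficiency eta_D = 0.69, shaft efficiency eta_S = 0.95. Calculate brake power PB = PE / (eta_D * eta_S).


Formula: PB = PE / (eta_D * eta_S)
Step 1 — combined efficiency = eta_D * eta_S = 0.69 * 0.95 = 0.6555
Step 2 — PB = 4135.2 / 0.6555 ≈ 6308.5 kW (5 s.f.)

6308.5 kW


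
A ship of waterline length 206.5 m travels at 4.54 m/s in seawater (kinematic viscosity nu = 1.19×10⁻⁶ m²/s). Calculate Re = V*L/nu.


Formula: Re = V * L / nu
Step 1 — V * L = 4.54 * 206.5 = 937.51 m^2/s
Step 2 — Re = 937.51 / 1.19e-6 = 7.88e+08

7.88e+08


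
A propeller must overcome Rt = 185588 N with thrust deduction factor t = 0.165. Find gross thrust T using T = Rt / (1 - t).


Formula: T = Rt / (1 - t)
Step 1 — (1 - t) = 1 - 0.165 = 0.835
Step 2 — T = 185588 / 0.835 ≈ 222260 N (5 s.f.)

222260 N


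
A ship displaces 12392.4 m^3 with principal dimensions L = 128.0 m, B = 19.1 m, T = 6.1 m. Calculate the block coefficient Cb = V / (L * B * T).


Formula: Cb = V / (L * B * T)
Step 1 — L * B * T = 128.0 * 19.1 * 6.1 = 14913.28 m^3
Step 2 — Cb = 12392.4 / 14913.28 ≈ 0.83096 (5 s.f.)

0.83096


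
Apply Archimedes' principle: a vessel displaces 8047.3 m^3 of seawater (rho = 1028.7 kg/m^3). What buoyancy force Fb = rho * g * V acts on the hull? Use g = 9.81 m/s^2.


Formula: Fb = rho * g * V
Substituting: Fb = 1028.7 * 9.81 * 8047.3
Intermediate: 1028.7 * 9.81 = 10091.547
Result: Fb = 10091.547 * 8047.3 ≈ 81210000 N (5 s.f.)

81210000 N


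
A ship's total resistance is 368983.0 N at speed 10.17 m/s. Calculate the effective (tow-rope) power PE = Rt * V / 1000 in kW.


Formula: PE = Rt * V / 1000 (kW)
Step 1 — PE (W) = 368983.0 * 10.17 = 3752557.11 W
Step 2 — PE (kW) = 3752557.11 / 1000 ≈ 3752.6 kW (5 s.f.)

3752.6 kW


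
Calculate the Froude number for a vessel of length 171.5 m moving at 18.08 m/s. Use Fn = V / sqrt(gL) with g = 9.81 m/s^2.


Formula: Fn = V / sqrt(g * L)
Step 1 — g * L = 9.81 * 171.5 = 1682.415
Step 2 — sqrt(g * L) = sqrt(1682.415) = 41.017252
Step 3 — Fn = 18.08 / 41.017252 ≈ 0.44079 (5 s.f.)

0.44079


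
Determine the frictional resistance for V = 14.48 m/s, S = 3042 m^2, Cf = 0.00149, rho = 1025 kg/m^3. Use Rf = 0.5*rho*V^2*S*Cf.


Formula: Rf = 0.5 * rho * V^2 * S * Cf
Step 1 — V^2 = 14.48^2 = 209.6704
Step 2 — 0.5 * rho * V^2 = 0.5 * 1025 * 209.6704 = 107456.08
Step 3 — Rf = 107456.08 * 3042 * 0.00149 ≈ 487050 N (5 s.f.)

487050 N


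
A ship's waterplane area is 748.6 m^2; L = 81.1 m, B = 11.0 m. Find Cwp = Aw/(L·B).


Formula: Cwp = Aw / (L * B)
Step 1 — L * B = 81.1 * 11.0 = 892.1 m^2
Step 2 — Cwp = 748.6 / 892.1 ≈ 0.83914 (5 s.f.)

0.83914


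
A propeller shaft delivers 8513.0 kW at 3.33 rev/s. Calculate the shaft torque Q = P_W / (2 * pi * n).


Formula: Q = P_W / (2 * pi * n)
Step 1 — P_W = 8513.0 kW * 1000 = 8513000.0 W
Step 2 — 2 * pi * n = 2 * pi * 3.33 = 20.923007
Step 3 — Q = 8513000.0 / 20.923007 ≈ 406870 N·m (5 s.f.)

406870 N·m


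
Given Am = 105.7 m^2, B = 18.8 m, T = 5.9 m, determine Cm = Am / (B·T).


Formula: Cm = Am / (B * T)
Step 1 — B * T = 18.8 * 5.9 = 110.92 m^2
Step 2 — Cm = 105.7 / 110.92 ≈ 0.95294 (5 s.f.)

0.95294


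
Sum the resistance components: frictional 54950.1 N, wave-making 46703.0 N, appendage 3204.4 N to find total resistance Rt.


Formula: Rt = Rf + Rw + Ra
Substituting: Rt = 54950.1 + 46703.0 + 3204.4
Result: Rt = 104857.5 N

104857.5 N


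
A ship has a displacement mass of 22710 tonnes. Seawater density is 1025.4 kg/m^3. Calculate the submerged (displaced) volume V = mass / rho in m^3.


Formula: V = mass / rho
Step 1 — convert tonnes to kg: 22710 t * 1000 = 22710000 kg
Step 2 — V = 22710000 / 1025.4 ≈ 22147 m^3 (5 s.f.)

22147 m^3


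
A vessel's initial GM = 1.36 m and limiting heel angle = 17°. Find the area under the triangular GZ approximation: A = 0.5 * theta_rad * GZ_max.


Formula: GZ_max = GM * sin(theta); Area = 0.5 * theta_rad * GZ_max
Step 1 — GZ_max = 1.36 * sin(17°) = 1.36 * 0.292372 = 0.397626 m
Step 2 — theta_rad = 17 * pi/180 = 0.296706 rad
Step 3 — Area = 0.5 * 0.296706 * 0.397626 ≈ 0.058989 m·rad (5 s.f.)

0.058989 m·rad


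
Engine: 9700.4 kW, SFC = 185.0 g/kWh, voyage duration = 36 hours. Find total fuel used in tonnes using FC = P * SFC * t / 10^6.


Formula: FC (tonnes) = P * SFC * t / 1,000,000
Step 1 — P * SFC * t = 9700.4 * 185.0 * 36 = 64604664.0 g
Step 2 — FC (tonnes) = 64604664.0 / 1,000,000 ≈ 64.605 tonnes (5 s.f.)

64.605 tonnes


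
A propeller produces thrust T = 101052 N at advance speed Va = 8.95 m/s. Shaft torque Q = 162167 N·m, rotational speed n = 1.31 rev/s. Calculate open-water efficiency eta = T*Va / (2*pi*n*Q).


Formula: eta = T * Va / (2 * pi * n * Q)
Step 1 — numerator = T * Va = 101052 * 8.95 = 904415.4
Step 2 — 2 * pi * n = 2 * pi * 1.31 = 8.230973
Step 3 — denominator = 8.230973 * 162167 = 1334792.2
Step 4 — eta = 904415.4 / 1334792.2 ≈ 0.67757 (5 s.f.)

0.67757


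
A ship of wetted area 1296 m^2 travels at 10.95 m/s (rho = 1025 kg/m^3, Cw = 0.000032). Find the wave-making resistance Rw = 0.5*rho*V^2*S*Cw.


Formula: Rw = 0.5 * rho * V^2 * S * Cw
Step 1 — V^2 = 10.95^2 = 119.9025
Step 2 — 0.5 * rho * V^2 = 0.5 * 1025 * 119.9025 = 61450.03125
Step 3 — Rw = 61450.03125 * 1296 * 0.000032 ≈ 2548.5 N (5 s.f.)

2548.5 N


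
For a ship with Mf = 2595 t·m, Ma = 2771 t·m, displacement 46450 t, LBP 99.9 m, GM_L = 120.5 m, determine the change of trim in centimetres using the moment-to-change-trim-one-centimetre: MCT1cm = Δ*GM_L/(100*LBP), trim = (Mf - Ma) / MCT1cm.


Formula: net trimming moment = Mf - Ma; MCT1cm = Δ*GM_L/(100*LBP); trim = net moment / MCT1cm
Step 1 — net trimming moment = 2595 - 2771 = -176 t·m
Step 2 — MCT1cm = 46450 * 120.5 / (100 * 99.9) = 560.2828 t·m/cm
Step 3 — trim = -176 / 560.2828 ≈ -0.31413 cm (5 s.f.)

-0.31413 cm


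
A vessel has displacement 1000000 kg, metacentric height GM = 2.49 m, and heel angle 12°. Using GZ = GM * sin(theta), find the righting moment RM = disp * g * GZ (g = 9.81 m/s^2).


Formula: GZ = GM * sin(theta); RM = disp * g * GZ
Step 1 — GZ = 2.49 * sin(12°) = 2.49 * 0.207912 = 0.517701 m
Step 2 — RM = 1000000 * 9.81 * 0.517701 ≈ 5078600 N·m (5 s.f.)

5078600 N·m


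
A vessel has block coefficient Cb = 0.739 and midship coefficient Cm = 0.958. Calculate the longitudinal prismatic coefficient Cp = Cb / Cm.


Formula: Cp = Cb / Cm
Substituting: Cp = 0.739 / 0.958
Result: Cp ≈ 0.77140 (5 s.f.)

0.77140


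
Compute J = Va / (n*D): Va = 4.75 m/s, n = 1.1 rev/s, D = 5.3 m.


Formula: J = Va / (n * D)
Step 1 — n * D = 1.1 * 5.3 = 5.83
Step 2 — J = 4.75 / 5.83 ≈ 0.81475 (5 s.f.)

0.81475


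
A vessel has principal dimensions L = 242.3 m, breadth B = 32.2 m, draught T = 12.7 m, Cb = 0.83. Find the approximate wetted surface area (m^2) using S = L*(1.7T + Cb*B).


Formula: S = 1.7*L*T + V/T with V = Cb*L*B*T, i.e. S = L * (1.7*T + Cb*B)
Step 1 — 1.7*T = 1.7 * 12.7 = 21.59 m
Step 2 — Cb*B = 0.83 * 32.2 = 26.726 m
Step 3 — 1.7*T + Cb*B = 21.59 + 26.726 = 48.316 m
Step 4 — S = 242.3 * 48.316 ≈ 11707 m^2 (5 s.f.)

11707 m^2


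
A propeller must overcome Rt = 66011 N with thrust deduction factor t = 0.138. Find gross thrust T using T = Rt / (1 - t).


Formula: T = Rt / (1 - t)
Step 1 — (1 - t) = 1 - 0.138 = 0.862
Step 2 — T = 66011 / 0.862 ≈ 76579 N (5 s.f.)

76579 N


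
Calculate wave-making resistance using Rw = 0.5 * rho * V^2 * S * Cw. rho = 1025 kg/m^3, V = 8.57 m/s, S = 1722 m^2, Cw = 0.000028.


Formula: Rw = 0.5 * rho * V^2 * S * Cw
Step 1 — V^2 = 8.57^2 = 73.4449
Step 2 — 0.5 * rho * V^2 = 0.5 * 1025 * 73.4449 = 37640.51125
Step 3 — Rw = 37640.51125 * 1722 * 0.000028 ≈ 1814.9 N (5 s.f.)

1814.9 N


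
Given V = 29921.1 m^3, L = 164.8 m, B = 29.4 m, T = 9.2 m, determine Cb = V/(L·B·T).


Formula: Cb = V / (L * B * T)
Step 1 — L * B * T = 164.8 * 29.4 * 9.2 = 44575.104 m^3
Step 2 — Cb = 29921.1 / 44575.104 ≈ 0.67125 (5 s.f.)

0.67125


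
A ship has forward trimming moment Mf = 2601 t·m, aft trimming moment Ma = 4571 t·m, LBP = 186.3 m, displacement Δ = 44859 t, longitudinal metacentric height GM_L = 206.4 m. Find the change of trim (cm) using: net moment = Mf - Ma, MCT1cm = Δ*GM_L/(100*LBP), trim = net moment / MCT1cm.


Formula: net trimming moment = Mf - Ma; MCT1cm = Δ*GM_L/(100*LBP); trim = net moment / MCT1cm
Step 1 — net trimming moment = 2601 - 4571 = -1970 t·m
Step 2 — MCT1cm = 44859 * 206.4 / (100 * 186.3) = 496.9886 t·m/cm
Step 3 — trim = -1970 / 496.9886 ≈ -3.9639 cm (5 s.f.)

-3.9639 cm


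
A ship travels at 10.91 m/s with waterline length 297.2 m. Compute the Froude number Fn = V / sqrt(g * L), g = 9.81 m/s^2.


Formula: Fn = V / sqrt(g * L)
Step 1 — g * L = 9.81 * 297.2 = 2915.532
Step 2 — sqrt(g * L) = sqrt(2915.532) = 53.995666
Step 3 — Fn = 10.91 / 53.995666 ≈ 0.20205 (5 s.f.)

0.20205


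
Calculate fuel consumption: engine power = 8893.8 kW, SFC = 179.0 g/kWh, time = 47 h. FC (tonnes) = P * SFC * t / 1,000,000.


Formula: FC (tonnes) = P * SFC * t / 1,000,000
Step 1 — P * SFC * t = 8893.8 * 179.0 * 47 = 74823539.4 g
Step 2 — FC (tonnes) = 74823539.4 / 1,000,000 ≈ 74.824 tonnes (5 s.f.)

74.824 tonnes


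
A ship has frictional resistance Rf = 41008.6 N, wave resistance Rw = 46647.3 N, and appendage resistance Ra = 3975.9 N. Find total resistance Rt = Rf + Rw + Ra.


Formula: Rt = Rf + Rw + Ra
Substituting: Rt = 41008.6 + 46647.3 + 3975.9
Result: Rt = 91631.8 N

91631.8 N


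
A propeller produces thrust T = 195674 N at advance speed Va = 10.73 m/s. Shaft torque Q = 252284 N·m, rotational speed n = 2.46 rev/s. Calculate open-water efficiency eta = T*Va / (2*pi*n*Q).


Formula: eta = T * Va / (2 * pi * n * Q)
Step 1 — numerator = T * Va = 195674 * 10.73 = 2099582.02
Step 2 — 2 * pi * n = 2 * pi * 2.46 = 15.456636
Step 3 — denominator = 15.456636 * 252284 = 3899461.96
Step 4 — eta = 2099582.02 / 3899461.96 ≈ 0.53843 (5 s.f.)

0.53843


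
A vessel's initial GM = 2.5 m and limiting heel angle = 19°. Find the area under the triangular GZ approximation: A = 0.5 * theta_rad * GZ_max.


Formula: GZ_max = GM * sin(theta); Area = 0.5 * theta_rad * GZ_max
Step 1 — GZ_max = 2.5 * sin(19°) = 2.5 * 0.325568 = 0.81392 m
Step 2 — theta_rad = 19 * pi/180 = 0.331613 rad
Step 3 — Area = 0.5 * 0.331613 * 0.81392 ≈ 0.13495 m·rad (5 s.f.)

0.13495 m·rad


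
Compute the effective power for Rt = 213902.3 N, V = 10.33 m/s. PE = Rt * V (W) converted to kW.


Formula: PE = Rt * V / 1000 (kW)
Step 1 — PE (W) = 213902.3 * 10.33 = 2209610.759 W
Step 2 — PE (kW) = 2209610.759 / 1000 ≈ 2209.6 kW (5 s.f.)

2209.6 kW


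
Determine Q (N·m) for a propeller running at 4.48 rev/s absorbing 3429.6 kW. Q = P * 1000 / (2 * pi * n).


Formula: Q = P_W / (2 * pi * n)
Step 1 — P_W = 3429.6 kW * 1000 = 3429600.0 W
Step 2 — 2 * pi * n = 2 * pi * 4.48 = 28.14867
Step 3 — Q = 3429600.0 / 28.14867 ≈ 121840 N·m (5 s.f.)

121840 N·m


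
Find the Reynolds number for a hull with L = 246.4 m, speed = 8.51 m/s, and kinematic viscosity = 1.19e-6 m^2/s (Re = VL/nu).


Formula: Re = V * L / nu
Step 1 — V * L = 8.51 * 246.4 = 2096.864 m^2/s
Step 2 — Re = 2096.864 / 1.19e-6 = 1.76e+09

1.76e+09


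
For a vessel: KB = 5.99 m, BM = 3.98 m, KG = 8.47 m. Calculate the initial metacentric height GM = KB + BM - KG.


Formula: GM = KB + BM - KG
Step 1 — KM = KB + BM = 5.99 + 3.98 = 9.97 m
Step 2 — GM = KM - KG = 9.97 - 8.47 = 1.5 m

1.5 m


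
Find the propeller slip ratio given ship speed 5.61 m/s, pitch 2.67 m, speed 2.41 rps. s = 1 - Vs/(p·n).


Formula: s = 1 - Vs / (p * n)
Step 1 — p * n = 2.67 * 2.41 = 6.4347
Step 2 — Vs / (p*n) = 5.61 / 6.4347 = 0.871836 (6 d.p.)
Step 3 — s = 1 - 0.871836 = 0.128164

0.128164


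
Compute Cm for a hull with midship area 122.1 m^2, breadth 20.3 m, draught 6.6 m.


Formula: Cm = Am / (B * T)
Step 1 — B * T = 20.3 * 6.6 = 133.98 m^2
Step 2 — Cm = 122.1 / 133.98 ≈ 0.91133 (5 s.f.)

0.91133


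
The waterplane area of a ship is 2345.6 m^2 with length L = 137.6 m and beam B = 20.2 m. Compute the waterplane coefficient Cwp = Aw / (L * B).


Formula: Cwp = Aw / (L * B)
Step 1 — L * B = 137.6 * 20.2 = 2779.52 m^2
Step 2 — Cwp = 2345.6 / 2779.52 ≈ 0.84389 (5 s.f.)

0.84389


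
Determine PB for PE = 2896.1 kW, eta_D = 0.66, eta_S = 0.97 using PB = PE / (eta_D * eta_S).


Formula: PB = PE / (eta_D * eta_S)
Step 1 — combined efficiency = eta_D * eta_S = 0.66 * 0.97 = 0.6402
Step 2 — PB = 2896.1 / 0.6402 ≈ 4523.7 kW (5 s.f.)

4523.7 kW


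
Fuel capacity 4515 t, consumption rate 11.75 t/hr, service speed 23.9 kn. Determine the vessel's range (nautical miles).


Formula: endurance = fuel / rate; range = endurance * speed
Step 1 — endurance = 4515 / 11.75 = 384.2553 hours
Step 2 — range = 384.2553 * 23.9 ≈ 9183.7 nautical miles (5 s.f.)

9183.7 NM


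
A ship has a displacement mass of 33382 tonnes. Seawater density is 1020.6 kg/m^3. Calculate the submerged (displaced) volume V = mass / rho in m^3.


Formula: V = mass / rho
Step 1 — convert tonnes to kg: 33382 t * 1000 = 33382000 kg
Step 2 — V = 33382000 / 1020.6 ≈ 32708 m^3 (5 s.f.)

32708 m^3


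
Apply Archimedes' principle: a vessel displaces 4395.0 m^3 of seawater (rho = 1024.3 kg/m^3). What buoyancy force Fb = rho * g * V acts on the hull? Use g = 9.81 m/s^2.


Formula: Fb = rho * g * V
Substituting: Fb = 1024.3 * 9.81 * 4395.0
Intermediate: 1024.3 * 9.81 = 10048.383
Result: Fb = 10048.383 * 4395.0 ≈ 44163000 N (5 s.f.)

44163000 N


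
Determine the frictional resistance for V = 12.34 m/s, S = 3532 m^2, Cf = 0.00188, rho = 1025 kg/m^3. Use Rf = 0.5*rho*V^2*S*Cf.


Formula: Rf = 0.5 * rho * V^2 * S * Cf
Step 1 — V^2 = 12.34^2 = 152.2756
Step 2 — 0.5 * rho * V^2 = 0.5 * 1025 * 152.2756 = 78041.245
Step 3 — Rf = 78041.245 * 3532 * 0.00188 ≈ 518210 N (5 s.f.)

518210 N


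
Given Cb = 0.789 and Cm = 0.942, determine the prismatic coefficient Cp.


Formula: Cp = Cb / Cm
Substituting: Cp = 0.789 / 0.942
Result: Cp ≈ 0.83758 (5 s.f.)

0.83758


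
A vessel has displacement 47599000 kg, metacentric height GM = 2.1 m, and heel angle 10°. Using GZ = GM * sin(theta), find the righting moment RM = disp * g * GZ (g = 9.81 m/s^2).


Formula: GZ = GM * sin(theta); RM = disp * g * GZ
Step 1 — GZ = 2.1 * sin(10°) = 2.1 * 0.173648 = 0.364661 m
Step 2 — RM = 47599000 * 9.81 * 0.364661 ≈ 170280000 N·m (5 s.f.)

170280000 N·m


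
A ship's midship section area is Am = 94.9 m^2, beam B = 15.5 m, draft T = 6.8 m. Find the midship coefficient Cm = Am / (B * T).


Formula: Cm = Am / (B * T)
Step 1 — B * T = 15.5 * 6.8 = 105.4 m^2
Step 2 — Cm = 94.9 / 105.4 ≈ 0.90038 (5 s.f.)

0.90038


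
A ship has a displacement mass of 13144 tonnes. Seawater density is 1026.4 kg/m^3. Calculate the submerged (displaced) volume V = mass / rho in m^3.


Formula: V = mass / rho
Step 1 — convert tonnes to kg: 13144 t * 1000 = 13144000 kg
Step 2 — V = 13144000 / 1026.4 ≈ 12806 m^3 (5 s.f.)

12806 m^3


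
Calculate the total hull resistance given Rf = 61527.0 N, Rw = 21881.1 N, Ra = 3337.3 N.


Formula: Rt = Rf + Rw + Ra
Substituting: Rt = 61527.0 + 21881.1 + 3337.3
Result: Rt = 86745.4 N

86745.4 N


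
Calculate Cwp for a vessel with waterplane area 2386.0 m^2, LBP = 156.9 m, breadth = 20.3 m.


Formula: Cwp = Aw / (L * B)
Step 1 — L * B = 156.9 * 20.3 = 3185.07 m^2
Step 2 — Cwp = 2386.0 / 3185.07 ≈ 0.74912 (5 s.f.)

0.74912


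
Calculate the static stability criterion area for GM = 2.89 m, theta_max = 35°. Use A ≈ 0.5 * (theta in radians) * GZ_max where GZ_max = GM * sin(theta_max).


Formula: GZ_max = GM * sin(theta); Area = 0.5 * theta_rad * GZ_max
Step 1 — GZ_max = 2.89 * sin(35°) = 2.89 * 0.573576 = 1.657635 m
Step 2 — theta_rad = 35 * pi/180 = 0.610865 rad
Step 3 — Area = 0.5 * 0.610865 * 1.657635 ≈ 0.50630 m·rad (5 s.f.)

0.50630 m·rad


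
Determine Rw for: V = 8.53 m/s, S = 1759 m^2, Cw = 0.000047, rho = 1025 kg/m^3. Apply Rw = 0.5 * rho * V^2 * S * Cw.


Formula: Rw = 0.5 * rho * V^2 * S * Cw
Step 1 — V^2 = 8.53^2 = 72.7609
Step 2 — 0.5 * rho * V^2 = 0.5 * 1025 * 72.7609 = 37289.96125
Step 3 — Rw = 37289.96125 * 1759 * 0.000047 ≈ 3082.9 N (5 s.f.)

3082.9 N


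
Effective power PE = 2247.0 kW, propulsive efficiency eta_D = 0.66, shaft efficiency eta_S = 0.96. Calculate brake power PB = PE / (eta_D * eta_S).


Formula: PB = PE / (eta_D * eta_S)
Step 1 — combined efficiency = eta_D * eta_S = 0.66 * 0.96 = 0.6336
Step 2 — PB = 2247.0 / 0.6336 ≈ 3546.4 kW (5 s.f.)

3546.4 kW


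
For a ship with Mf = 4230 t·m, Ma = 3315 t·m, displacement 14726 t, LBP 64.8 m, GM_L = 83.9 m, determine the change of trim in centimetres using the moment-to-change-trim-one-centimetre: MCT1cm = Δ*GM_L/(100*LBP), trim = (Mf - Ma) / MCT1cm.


Formula: net trimming moment = Mf - Ma; MCT1cm = Δ*GM_L/(100*LBP); trim = net moment / MCT1cm
Step 1 — net trimming moment = 4230 - 3315 = 915 t·m
Step 2 — MCT1cm = 14726 * 83.9 / (100 * 64.8) = 190.6653 t·m/cm
Step 3 — trim = 915 / 190.6653 ≈ 4.7990 cm (5 s.f.)

4.7990 cm


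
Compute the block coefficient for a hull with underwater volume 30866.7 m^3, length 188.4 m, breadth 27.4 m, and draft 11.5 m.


Formula: Cb = V / (L * B * T)
Step 1 — L * B * T = 188.4 * 27.4 * 11.5 = 59364.84 m^3
Step 2 — Cb = 30866.7 / 59364.84 ≈ 0.51995 (5 s.f.)

0.51995


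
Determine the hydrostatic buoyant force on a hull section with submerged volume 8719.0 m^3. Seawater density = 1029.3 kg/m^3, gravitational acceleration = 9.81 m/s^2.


Formula: Fb = rho * g * V
Substituting: Fb = 1029.3 * 9.81 * 8719.0
Intermediate: 1029.3 * 9.81 = 10097.433
Result: Fb = 10097.433 * 8719.0 ≈ 88040000 N (5 s.f.)

88040000 N


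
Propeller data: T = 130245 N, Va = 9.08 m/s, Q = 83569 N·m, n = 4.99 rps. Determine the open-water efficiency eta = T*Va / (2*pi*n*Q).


Formula: eta = T * Va / (2 * pi * n * Q)
Step 1 — numerator = T * Va = 130245 * 9.08 = 1182624.6
Step 2 — 2 * pi * n = 2 * pi * 4.99 = 31.353095
Step 3 — denominator = 31.353095 * 83569 = 2620146.8
Step 4 — eta = 1182624.6 / 2620146.8 ≈ 0.45136 (5 s.f.)

0.45136


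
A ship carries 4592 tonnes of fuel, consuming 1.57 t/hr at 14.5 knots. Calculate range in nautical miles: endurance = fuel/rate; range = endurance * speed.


Formula: endurance = fuel / rate; range = endurance * speed
Step 1 — endurance = 4592 / 1.57 = 2924.8408 hours
Step 2 — range = 2924.8408 * 14.5 ≈ 42410 nautical miles (5 s.f.)

42410 NM


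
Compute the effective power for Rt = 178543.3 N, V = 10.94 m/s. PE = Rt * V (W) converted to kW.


Formula: PE = Rt * V / 1000 (kW)
Step 1 — PE (W) = 178543.3 * 10.94 = 1953263.702 W
Step 2 — PE (kW) = 1953263.702 / 1000 ≈ 1953.3 kW (5 s.f.)

1953.3 kW


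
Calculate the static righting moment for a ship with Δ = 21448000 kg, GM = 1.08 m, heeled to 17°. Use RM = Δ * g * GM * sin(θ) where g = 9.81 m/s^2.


Formula: GZ = GM * sin(theta); RM = disp * g * GZ
Step 1 — GZ = 1.08 * sin(17°) = 1.08 * 0.292372 = 0.315762 m
Step 2 — RM = 21448000 * 9.81 * 0.315762 ≈ 66438000 N·m (5 s.f.)

66438000 N·m


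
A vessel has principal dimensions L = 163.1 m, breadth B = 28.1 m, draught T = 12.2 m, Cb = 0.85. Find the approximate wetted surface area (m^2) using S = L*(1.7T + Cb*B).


Formula: S = 1.7*L*T + V/T with V = Cb*L*B*T, i.e. S = L * (1.7*T + Cb*B)
Step 1 — 1.7*T = 1.7 * 12.2 = 20.74 m
Step 2 — Cb*B = 0.85 * 28.1 = 23.885 m
Step 3 — 1.7*T + Cb*B = 20.74 + 23.885 = 44.625 m
Step 4 — S = 163.1 * 44.625 ≈ 7278.3 m^2 (5 s.f.)

7278.3 m^2


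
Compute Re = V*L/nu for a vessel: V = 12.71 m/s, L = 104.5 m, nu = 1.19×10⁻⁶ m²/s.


Formula: Re = V * L / nu
Step 1 — V * L = 12.71 * 104.5 = 1328.195 m^2/s
Step 2 — Re = 1328.195 / 1.19e-6 = 1.12e+09

1.12e+09
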